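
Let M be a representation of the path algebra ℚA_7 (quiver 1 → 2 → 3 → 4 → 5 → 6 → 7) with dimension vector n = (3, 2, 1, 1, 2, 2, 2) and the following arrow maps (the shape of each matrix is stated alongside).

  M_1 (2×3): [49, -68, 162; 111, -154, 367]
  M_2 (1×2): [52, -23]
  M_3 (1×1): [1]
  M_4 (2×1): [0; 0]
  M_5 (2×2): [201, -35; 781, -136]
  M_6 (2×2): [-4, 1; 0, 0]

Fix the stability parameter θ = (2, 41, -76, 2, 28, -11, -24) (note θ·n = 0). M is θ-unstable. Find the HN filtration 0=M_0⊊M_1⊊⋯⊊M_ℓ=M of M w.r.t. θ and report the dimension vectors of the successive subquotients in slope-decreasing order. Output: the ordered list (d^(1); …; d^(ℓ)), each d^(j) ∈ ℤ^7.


Barcode: M ≅ I[1,1], I[1,2], I[1,4], I[5,6], I[5,7], I[7,7]. HN layers by μ_θ (6 steps, strictly decreasing):
  μ^(1)=41; μ^(2)=17/2; μ^(3)=2; μ^(4)=-7/3; μ^(5)=-11; μ^(6)=-24

((0, 1, 0, 0, 0, 0, 0); (0, 0, 0, 0, 1, 1, 0); (2, 0, 0, 1, 0, 0, 0); (0, 0, 0, 0, 1, 1, 1); (1, 1, 1, 0, 0, 0, 0); (0, 0, 0, 0, 0, 0, 1))


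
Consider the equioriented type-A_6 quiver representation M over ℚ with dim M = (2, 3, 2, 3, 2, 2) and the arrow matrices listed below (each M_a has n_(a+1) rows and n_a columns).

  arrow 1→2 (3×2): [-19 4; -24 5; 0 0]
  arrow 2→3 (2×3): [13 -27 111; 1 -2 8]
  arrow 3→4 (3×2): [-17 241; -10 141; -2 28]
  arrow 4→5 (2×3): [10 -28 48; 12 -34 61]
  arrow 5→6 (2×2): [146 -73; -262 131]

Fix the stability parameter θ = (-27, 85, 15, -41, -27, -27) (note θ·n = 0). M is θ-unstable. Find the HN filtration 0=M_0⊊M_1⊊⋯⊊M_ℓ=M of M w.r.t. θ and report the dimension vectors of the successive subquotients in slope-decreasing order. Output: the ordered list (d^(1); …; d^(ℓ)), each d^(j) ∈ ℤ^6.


Barcode: M ≅ I[1,4], I[1,6], I[2,2], I[4,5], I[6,6]. HN layers by μ_θ (5 steps, strictly decreasing):
  μ^(1)=85; μ^(2)=59/3; μ^(3)=1; μ^(4)=-27; μ^(5)=-41

((0, 1, 0, 0, 0, 0); (0, 1, 1, 1, 0, 0); (0, 1, 1, 1, 1, 1); (2, 0, 0, 0, 1, 1); (0, 0, 0, 1, 0, 0))


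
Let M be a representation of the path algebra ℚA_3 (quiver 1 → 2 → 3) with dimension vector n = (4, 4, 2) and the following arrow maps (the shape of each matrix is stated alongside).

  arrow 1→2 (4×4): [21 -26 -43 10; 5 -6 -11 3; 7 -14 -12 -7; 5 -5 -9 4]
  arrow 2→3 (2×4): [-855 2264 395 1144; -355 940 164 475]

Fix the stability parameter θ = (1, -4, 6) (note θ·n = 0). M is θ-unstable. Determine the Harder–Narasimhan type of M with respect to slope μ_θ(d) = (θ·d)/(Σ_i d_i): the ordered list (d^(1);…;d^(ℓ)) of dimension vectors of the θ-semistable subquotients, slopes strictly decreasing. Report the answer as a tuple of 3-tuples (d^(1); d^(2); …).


Via rank(M_{q-1}∘⋯∘M_p): M ≅ I[1,2]^2, I[1,3]^2.
μ_θ-semistable layers: μ^(1)=6; μ^(2)=-3/2

((0, 0, 2); (4, 4, 0))


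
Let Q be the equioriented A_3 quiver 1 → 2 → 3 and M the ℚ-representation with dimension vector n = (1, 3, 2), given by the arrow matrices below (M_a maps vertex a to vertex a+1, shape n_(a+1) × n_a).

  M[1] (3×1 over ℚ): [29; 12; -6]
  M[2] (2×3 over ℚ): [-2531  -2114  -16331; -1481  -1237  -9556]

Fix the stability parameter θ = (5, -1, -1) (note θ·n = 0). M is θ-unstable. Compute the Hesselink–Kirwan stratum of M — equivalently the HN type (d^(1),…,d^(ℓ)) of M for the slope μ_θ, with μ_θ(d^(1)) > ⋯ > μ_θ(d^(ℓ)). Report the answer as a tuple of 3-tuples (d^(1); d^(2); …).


Via rank(M_{q-1}∘⋯∘M_p): M ≅ I[1,3], I[2,2], I[2,3].
μ_θ-semistable layers: μ^(1)=1; μ^(2)=-1

((1, 1, 1); (0, 2, 1))


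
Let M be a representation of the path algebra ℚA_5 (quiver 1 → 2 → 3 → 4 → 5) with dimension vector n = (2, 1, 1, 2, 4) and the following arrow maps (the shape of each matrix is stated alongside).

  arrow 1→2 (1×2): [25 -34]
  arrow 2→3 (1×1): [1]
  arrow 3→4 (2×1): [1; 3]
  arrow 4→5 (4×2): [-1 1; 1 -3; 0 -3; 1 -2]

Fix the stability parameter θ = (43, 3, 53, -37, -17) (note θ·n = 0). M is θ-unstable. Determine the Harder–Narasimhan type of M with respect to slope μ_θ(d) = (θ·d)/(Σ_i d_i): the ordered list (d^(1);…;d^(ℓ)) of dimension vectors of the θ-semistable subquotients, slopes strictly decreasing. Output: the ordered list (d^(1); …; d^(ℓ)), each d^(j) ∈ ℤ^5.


Interval decomposition of M: I[1,1], I[1,5], I[4,5], I[5,5]^2.
HN type (ℓ=4): μ^(1)=43; μ^(2)=9; μ^(3)=-17; μ^(4)=-37

((1, 0, 0, 0, 0); (1, 1, 1, 1, 1); (0, 0, 0, 0, 3); (0, 0, 0, 1, 0))


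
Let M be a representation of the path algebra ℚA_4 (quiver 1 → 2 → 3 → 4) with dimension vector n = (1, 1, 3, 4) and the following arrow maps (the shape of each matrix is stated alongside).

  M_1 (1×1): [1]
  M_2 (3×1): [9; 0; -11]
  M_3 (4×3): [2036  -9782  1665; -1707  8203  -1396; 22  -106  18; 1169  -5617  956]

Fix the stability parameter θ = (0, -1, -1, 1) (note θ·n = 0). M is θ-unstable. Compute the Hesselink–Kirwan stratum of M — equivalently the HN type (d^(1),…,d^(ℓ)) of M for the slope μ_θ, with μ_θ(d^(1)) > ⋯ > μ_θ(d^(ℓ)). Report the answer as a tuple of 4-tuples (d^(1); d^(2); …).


Barcode: M ≅ I[1,4], I[3,3], I[3,4], I[4,4]^2. HN layers by μ_θ (3 steps, strictly decreasing):
  μ^(1)=1; μ^(2)=-2/3; μ^(3)=-1

((0, 0, 0, 4); (1, 1, 1, 0); (0, 0, 2, 0))


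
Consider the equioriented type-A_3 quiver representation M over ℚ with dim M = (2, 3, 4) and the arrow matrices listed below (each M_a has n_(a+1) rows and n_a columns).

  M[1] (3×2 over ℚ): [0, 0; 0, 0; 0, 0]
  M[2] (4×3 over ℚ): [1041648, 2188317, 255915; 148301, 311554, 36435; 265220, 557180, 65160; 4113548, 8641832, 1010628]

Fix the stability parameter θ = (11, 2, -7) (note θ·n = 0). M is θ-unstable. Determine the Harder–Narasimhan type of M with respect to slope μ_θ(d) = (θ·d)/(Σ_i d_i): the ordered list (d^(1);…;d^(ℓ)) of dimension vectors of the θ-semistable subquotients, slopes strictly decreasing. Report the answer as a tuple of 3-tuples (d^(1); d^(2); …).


Barcode: M ≅ I[1,1]^2, I[2,2], I[2,3]^2, I[3,3]^2. HN layers by μ_θ (4 steps, strictly decreasing):
  μ^(1)=11; μ^(2)=2; μ^(3)=-5/2; μ^(4)=-7

((2, 0, 0); (0, 1, 0); (0, 2, 2); (0, 0, 2))


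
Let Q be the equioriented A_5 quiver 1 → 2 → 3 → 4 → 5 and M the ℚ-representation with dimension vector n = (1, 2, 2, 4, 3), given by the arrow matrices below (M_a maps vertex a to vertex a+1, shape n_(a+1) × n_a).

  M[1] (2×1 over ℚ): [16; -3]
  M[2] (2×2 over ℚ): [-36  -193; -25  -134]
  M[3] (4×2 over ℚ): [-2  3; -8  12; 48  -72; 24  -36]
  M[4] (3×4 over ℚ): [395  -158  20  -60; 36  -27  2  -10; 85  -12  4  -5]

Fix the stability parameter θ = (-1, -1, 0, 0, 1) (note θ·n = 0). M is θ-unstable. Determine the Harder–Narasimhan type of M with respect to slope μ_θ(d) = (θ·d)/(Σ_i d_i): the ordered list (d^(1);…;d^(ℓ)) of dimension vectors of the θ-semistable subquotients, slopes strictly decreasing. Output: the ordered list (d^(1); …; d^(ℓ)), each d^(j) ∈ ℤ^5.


Interval decomposition of M: I[1,3], I[2,5], I[4,4], I[4,5]^2.
HN type (ℓ=3): μ^(1)=1; μ^(2)=0; μ^(3)=-1

((0, 0, 0, 0, 3); (0, 0, 2, 4, 0); (1, 2, 0, 0, 0))


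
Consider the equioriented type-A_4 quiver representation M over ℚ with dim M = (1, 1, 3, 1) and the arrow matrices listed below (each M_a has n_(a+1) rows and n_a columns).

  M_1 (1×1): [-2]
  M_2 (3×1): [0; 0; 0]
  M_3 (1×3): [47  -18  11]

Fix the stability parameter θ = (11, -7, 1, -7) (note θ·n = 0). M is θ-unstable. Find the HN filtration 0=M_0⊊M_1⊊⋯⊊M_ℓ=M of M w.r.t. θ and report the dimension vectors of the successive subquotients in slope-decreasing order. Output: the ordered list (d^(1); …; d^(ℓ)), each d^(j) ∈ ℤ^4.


Barcode: M ≅ I[1,2], I[3,3]^2, I[3,4]. HN layers by μ_θ (3 steps, strictly decreasing):
  μ^(1)=2; μ^(2)=1; μ^(3)=-3

((1, 1, 0, 0); (0, 0, 2, 0); (0, 0, 1, 1))


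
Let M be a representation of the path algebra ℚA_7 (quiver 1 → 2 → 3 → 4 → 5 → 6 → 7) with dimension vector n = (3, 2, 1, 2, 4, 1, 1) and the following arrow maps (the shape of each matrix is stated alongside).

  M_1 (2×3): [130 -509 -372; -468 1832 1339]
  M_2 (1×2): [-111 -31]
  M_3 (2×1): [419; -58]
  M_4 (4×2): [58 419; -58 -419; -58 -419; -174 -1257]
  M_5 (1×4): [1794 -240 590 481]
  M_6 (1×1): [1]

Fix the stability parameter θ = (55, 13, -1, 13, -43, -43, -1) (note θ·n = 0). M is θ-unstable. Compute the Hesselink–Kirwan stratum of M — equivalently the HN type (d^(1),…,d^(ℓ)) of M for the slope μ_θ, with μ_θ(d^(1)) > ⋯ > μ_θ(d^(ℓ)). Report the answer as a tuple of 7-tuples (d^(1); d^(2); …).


Via rank(M_{q-1}∘⋯∘M_p): M ≅ I[1,1], I[1,2], I[1,4], I[4,7], I[5,5]^3.
μ_θ-semistable layers: μ^(1)=55; μ^(2)=34; μ^(3)=20; μ^(4)=-1; μ^(5)=-73/3; μ^(6)=-43

((1, 0, 0, 0, 0, 0, 0); (1, 1, 0, 0, 0, 0, 0); (1, 1, 1, 1, 0, 0, 0); (0, 0, 0, 0, 0, 0, 1); (0, 0, 0, 1, 1, 1, 0); (0, 0, 0, 0, 3, 0, 0))


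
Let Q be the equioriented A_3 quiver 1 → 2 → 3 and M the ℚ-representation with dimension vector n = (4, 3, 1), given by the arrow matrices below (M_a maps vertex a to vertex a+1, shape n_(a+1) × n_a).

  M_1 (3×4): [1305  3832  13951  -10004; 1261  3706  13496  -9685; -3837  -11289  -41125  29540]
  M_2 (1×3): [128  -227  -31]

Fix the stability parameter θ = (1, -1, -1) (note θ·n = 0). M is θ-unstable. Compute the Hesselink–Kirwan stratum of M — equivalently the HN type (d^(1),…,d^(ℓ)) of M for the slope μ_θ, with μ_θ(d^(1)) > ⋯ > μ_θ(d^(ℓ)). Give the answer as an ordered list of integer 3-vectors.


Barcode: M ≅ I[1,1], I[1,2]^2, I[1,3]. HN layers by μ_θ (3 steps, strictly decreasing):
  μ^(1)=1; μ^(2)=0; μ^(3)=-1/3

((1, 0, 0); (2, 2, 0); (1, 1, 1))


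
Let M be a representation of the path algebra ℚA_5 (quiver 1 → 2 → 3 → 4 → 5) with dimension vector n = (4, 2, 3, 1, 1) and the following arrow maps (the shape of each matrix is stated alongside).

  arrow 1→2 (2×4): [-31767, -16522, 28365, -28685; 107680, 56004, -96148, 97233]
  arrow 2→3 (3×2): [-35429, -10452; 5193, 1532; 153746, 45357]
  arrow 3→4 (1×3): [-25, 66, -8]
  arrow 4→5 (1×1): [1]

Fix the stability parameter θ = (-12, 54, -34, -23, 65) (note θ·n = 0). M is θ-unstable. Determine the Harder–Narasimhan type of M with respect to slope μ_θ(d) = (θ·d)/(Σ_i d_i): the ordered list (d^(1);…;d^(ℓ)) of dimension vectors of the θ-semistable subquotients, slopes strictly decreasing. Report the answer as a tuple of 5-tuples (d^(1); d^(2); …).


Interval decomposition of M: I[1,1]^2, I[1,3], I[1,5], I[3,3].
HN type (ℓ=5): μ^(1)=65; μ^(2)=10; μ^(3)=-1; μ^(4)=-12; μ^(5)=-34

((0, 0, 0, 0, 1); (0, 1, 1, 0, 0); (0, 1, 1, 1, 0); (4, 0, 0, 0, 0); (0, 0, 1, 0, 0))


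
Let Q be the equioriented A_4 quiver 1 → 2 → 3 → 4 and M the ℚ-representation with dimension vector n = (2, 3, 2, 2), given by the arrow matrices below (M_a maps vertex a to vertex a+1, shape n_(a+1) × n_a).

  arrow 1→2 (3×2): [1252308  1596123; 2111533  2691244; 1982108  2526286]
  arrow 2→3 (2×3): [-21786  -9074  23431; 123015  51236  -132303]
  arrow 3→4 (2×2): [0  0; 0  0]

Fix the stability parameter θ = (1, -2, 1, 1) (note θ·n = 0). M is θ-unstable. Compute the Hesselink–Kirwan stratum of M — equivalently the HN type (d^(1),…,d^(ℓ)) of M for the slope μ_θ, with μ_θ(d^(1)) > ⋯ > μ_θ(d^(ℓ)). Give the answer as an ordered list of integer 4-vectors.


Barcode: M ≅ I[1,3]^2, I[2,2], I[4,4]^2. HN layers by μ_θ (3 steps, strictly decreasing):
  μ^(1)=1; μ^(2)=-1/2; μ^(3)=-2

((0, 0, 2, 2); (2, 2, 0, 0); (0, 1, 0, 0))


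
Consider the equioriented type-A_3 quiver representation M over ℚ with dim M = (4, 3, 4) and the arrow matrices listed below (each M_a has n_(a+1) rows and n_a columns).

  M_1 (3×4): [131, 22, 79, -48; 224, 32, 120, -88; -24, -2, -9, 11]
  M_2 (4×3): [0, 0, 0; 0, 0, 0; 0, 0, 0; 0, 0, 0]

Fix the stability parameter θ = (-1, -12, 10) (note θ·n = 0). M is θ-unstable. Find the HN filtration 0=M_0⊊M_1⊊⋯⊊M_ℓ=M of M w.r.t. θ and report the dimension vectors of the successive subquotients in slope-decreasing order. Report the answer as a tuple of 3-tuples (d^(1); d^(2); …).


Interval decomposition of M: I[1,1], I[1,2]^3, I[3,3]^4.
HN type (ℓ=3): μ^(1)=10; μ^(2)=-1; μ^(3)=-13/2

((0, 0, 4); (1, 0, 0); (3, 3, 0))


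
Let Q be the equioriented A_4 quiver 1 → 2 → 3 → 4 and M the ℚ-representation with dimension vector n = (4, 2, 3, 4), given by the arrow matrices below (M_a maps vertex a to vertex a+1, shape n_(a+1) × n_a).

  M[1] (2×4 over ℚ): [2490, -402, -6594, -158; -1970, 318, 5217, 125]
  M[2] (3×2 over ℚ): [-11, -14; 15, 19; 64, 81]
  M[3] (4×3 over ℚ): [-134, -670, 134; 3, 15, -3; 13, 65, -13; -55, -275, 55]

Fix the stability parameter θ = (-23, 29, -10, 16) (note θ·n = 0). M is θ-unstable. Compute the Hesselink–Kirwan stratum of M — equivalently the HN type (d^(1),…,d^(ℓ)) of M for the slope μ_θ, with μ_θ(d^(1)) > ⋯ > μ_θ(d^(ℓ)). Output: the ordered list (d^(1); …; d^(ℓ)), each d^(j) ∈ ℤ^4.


Via rank(M_{q-1}∘⋯∘M_p): M ≅ I[1,1]^2, I[1,3]^2, I[3,4], I[4,4]^3.
μ_θ-semistable layers: μ^(1)=16; μ^(2)=19/2; μ^(3)=-10; μ^(4)=-23

((0, 0, 0, 4); (0, 2, 2, 0); (0, 0, 1, 0); (4, 0, 0, 0))


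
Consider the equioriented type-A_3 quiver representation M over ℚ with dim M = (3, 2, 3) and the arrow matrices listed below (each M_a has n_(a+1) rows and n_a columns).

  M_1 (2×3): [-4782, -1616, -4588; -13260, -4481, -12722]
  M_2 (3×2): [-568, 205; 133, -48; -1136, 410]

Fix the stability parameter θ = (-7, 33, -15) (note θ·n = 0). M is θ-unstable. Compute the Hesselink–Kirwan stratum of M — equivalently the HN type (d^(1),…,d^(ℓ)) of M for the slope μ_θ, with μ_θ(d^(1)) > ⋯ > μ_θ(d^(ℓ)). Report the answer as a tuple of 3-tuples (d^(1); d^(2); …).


Barcode: M ≅ I[1,1], I[1,3]^2, I[3,3]. HN layers by μ_θ (3 steps, strictly decreasing):
  μ^(1)=9; μ^(2)=-7; μ^(3)=-15

((0, 2, 2); (3, 0, 0); (0, 0, 1))


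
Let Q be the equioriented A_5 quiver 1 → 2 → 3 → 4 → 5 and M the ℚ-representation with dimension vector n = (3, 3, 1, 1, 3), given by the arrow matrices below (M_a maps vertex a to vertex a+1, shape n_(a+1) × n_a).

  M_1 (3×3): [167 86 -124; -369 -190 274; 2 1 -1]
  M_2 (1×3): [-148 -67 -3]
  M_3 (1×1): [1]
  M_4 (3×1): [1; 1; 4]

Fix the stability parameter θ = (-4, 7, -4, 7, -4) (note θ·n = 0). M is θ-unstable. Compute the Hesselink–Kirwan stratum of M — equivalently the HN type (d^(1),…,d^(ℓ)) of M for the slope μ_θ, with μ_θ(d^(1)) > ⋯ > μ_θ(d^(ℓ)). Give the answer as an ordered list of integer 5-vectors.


Interval decomposition of M: I[1,2]^2, I[1,5], I[5,5]^2.
HN type (ℓ=3): μ^(1)=7; μ^(2)=3/2; μ^(3)=-4

((0, 2, 0, 0, 0); (0, 1, 1, 1, 1); (3, 0, 0, 0, 2))


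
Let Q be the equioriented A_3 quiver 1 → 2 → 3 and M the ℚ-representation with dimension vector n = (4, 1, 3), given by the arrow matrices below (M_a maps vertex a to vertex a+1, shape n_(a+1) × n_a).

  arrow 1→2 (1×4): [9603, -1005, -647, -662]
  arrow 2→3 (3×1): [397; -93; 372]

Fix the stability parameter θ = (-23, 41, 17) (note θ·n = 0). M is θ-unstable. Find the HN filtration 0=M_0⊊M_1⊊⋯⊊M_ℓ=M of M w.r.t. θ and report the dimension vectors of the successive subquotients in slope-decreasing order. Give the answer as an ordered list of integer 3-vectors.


Interval decomposition of M: I[1,1]^3, I[1,3], I[3,3]^2.
HN type (ℓ=3): μ^(1)=29; μ^(2)=17; μ^(3)=-23

((0, 1, 1); (0, 0, 2); (4, 0, 0))


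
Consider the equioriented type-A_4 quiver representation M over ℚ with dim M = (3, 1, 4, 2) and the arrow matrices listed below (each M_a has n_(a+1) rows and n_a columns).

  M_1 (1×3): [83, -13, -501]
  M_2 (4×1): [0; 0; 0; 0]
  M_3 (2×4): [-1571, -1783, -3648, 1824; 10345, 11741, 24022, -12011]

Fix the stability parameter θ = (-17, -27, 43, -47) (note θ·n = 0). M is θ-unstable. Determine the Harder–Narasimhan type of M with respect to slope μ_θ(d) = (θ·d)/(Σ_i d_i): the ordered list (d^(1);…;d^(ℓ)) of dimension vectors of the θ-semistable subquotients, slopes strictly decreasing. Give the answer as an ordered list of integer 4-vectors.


Via rank(M_{q-1}∘⋯∘M_p): M ≅ I[1,1]^2, I[1,2], I[3,3]^2, I[3,4]^2.
μ_θ-semistable layers: μ^(1)=43; μ^(2)=-2; μ^(3)=-17; μ^(4)=-22

((0, 0, 2, 0); (0, 0, 2, 2); (2, 0, 0, 0); (1, 1, 0, 0))


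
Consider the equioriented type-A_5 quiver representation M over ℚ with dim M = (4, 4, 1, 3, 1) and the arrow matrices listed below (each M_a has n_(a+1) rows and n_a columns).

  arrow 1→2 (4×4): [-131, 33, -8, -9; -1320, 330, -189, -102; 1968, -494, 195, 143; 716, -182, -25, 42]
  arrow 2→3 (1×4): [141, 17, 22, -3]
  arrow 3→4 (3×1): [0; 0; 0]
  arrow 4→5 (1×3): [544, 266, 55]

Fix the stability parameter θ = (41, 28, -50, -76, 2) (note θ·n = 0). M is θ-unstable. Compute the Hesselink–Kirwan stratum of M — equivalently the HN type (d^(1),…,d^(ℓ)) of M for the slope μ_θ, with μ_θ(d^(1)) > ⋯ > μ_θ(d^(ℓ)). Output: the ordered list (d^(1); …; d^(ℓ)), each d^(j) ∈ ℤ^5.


Barcode: M ≅ I[1,2]^3, I[1,3], I[4,4]^2, I[4,5]. HN layers by μ_θ (4 steps, strictly decreasing):
  μ^(1)=69/2; μ^(2)=19/3; μ^(3)=2; μ^(4)=-76

((3, 3, 0, 0, 0); (1, 1, 1, 0, 0); (0, 0, 0, 0, 1); (0, 0, 0, 3, 0))


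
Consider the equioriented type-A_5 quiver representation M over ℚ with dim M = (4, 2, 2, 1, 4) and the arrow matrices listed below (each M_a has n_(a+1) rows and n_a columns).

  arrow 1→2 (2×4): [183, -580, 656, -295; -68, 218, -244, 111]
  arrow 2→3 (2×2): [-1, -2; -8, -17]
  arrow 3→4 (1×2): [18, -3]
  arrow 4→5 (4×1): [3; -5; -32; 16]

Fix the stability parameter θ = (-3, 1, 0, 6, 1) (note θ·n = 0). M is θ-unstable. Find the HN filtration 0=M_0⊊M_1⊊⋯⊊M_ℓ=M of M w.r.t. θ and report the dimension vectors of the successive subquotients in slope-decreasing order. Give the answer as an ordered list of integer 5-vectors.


Via rank(M_{q-1}∘⋯∘M_p): M ≅ I[1,1]^2, I[1,3], I[1,5], I[5,5]^3.
μ_θ-semistable layers: μ^(1)=7/2; μ^(2)=1; μ^(3)=1/2; μ^(4)=-3

((0, 0, 0, 1, 1); (0, 0, 0, 0, 3); (0, 2, 2, 0, 0); (4, 0, 0, 0, 0))


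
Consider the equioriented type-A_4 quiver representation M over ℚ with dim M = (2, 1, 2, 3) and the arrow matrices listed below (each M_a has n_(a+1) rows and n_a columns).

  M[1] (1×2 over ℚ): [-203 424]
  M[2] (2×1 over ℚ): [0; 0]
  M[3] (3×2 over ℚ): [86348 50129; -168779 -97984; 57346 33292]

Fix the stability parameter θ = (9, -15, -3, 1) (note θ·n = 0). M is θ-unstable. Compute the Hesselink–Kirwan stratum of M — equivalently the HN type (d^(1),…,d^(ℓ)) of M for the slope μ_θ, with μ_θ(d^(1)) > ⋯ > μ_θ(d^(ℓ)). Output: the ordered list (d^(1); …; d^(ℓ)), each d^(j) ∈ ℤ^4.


Via rank(M_{q-1}∘⋯∘M_p): M ≅ I[1,1], I[1,2], I[3,4]^2, I[4,4].
μ_θ-semistable layers: μ^(1)=9; μ^(2)=1; μ^(3)=-3

((1, 0, 0, 0); (0, 0, 0, 3); (1, 1, 2, 0))


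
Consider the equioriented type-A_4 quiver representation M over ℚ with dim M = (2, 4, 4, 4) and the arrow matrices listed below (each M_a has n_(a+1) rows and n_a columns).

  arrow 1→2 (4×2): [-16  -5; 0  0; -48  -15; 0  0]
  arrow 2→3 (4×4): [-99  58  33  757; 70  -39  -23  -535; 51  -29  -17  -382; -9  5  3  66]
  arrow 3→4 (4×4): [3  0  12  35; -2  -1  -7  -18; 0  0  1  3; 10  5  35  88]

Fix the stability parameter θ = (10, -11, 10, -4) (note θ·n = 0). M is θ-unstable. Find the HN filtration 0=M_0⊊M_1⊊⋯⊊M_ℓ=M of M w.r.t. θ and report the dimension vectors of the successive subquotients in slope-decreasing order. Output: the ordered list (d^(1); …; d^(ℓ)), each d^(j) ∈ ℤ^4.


Barcode: M ≅ I[1,1], I[1,4], I[2,4]^3. HN layers by μ_θ (4 steps, strictly decreasing):
  μ^(1)=10; μ^(2)=3; μ^(3)=-1/2; μ^(4)=-11

((1, 0, 0, 0); (0, 0, 4, 4); (1, 1, 0, 0); (0, 3, 0, 0))


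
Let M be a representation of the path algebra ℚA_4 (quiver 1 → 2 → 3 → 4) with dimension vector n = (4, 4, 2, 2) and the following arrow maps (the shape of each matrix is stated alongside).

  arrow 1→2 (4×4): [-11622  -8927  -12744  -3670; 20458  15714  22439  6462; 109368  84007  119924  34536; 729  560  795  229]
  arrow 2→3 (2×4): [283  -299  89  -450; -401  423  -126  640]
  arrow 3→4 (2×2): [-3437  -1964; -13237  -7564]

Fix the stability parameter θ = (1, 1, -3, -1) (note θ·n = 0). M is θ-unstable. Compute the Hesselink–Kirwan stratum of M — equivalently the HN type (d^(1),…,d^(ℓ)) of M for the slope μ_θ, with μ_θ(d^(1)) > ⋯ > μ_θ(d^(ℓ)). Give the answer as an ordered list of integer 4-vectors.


Barcode: M ≅ I[1,1], I[1,2], I[1,3], I[1,4], I[2,2], I[4,4]. HN layers by μ_θ (4 steps, strictly decreasing):
  μ^(1)=1; μ^(2)=-1/3; μ^(3)=-1/2; μ^(4)=-1

((2, 2, 0, 0); (1, 1, 1, 0); (1, 1, 1, 1); (0, 0, 0, 1))


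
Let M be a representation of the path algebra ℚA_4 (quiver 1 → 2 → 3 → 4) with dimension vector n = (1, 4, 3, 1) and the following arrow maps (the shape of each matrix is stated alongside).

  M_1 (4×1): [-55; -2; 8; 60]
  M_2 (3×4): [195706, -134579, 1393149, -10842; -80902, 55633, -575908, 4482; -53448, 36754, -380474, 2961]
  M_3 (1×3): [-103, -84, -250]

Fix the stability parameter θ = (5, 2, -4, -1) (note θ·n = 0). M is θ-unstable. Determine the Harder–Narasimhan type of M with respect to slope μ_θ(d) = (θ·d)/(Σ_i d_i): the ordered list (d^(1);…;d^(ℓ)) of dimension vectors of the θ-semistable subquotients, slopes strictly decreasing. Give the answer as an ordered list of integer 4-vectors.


Via rank(M_{q-1}∘⋯∘M_p): M ≅ I[1,2], I[2,3]^2, I[2,4].
μ_θ-semistable layers: μ^(1)=7/2; μ^(2)=-1

((1, 1, 0, 0); (0, 3, 3, 1))


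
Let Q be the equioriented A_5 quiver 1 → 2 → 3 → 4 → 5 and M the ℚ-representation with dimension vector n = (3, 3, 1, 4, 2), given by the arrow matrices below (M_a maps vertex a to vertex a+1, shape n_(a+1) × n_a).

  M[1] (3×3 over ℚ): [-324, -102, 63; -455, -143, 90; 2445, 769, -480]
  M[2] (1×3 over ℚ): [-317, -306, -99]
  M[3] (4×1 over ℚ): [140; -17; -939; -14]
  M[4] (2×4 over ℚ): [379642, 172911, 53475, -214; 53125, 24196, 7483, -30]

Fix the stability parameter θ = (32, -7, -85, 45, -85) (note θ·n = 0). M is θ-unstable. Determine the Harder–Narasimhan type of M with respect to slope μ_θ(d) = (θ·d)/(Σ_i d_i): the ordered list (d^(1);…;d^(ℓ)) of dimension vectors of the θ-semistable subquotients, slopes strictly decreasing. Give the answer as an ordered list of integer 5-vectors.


Interval decomposition of M: I[1,1], I[1,2], I[1,5], I[2,2], I[4,4]^2, I[4,5].
HN type (ℓ=5): μ^(1)=45; μ^(2)=32; μ^(3)=25/2; μ^(4)=-7; μ^(5)=-20

((0, 0, 0, 2, 0); (1, 0, 0, 0, 0); (1, 1, 0, 0, 0); (0, 1, 0, 0, 0); (1, 1, 1, 2, 2))


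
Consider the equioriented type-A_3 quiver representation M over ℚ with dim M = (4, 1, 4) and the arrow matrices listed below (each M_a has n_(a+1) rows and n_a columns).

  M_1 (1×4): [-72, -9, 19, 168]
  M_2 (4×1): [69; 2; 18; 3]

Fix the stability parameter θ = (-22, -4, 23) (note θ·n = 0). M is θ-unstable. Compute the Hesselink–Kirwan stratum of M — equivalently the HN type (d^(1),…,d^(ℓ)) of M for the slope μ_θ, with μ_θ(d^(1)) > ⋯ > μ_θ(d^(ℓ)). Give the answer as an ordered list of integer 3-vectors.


Interval decomposition of M: I[1,1]^3, I[1,3], I[3,3]^3.
HN type (ℓ=3): μ^(1)=23; μ^(2)=-4; μ^(3)=-22

((0, 0, 4); (0, 1, 0); (4, 0, 0))


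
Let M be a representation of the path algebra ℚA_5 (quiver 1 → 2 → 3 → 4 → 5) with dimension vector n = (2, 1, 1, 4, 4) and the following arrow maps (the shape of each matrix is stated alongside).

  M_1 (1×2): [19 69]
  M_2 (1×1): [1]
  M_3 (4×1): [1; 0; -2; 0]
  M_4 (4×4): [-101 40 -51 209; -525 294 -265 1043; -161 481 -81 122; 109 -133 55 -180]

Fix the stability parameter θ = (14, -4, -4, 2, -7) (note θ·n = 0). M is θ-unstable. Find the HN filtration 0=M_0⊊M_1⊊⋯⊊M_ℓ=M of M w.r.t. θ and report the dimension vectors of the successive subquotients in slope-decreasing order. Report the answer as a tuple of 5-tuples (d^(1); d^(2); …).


Barcode: M ≅ I[1,1], I[1,5], I[4,5]^3. HN layers by μ_θ (3 steps, strictly decreasing):
  μ^(1)=14; μ^(2)=1/5; μ^(3)=-5/2

((1, 0, 0, 0, 0); (1, 1, 1, 1, 1); (0, 0, 0, 3, 3))


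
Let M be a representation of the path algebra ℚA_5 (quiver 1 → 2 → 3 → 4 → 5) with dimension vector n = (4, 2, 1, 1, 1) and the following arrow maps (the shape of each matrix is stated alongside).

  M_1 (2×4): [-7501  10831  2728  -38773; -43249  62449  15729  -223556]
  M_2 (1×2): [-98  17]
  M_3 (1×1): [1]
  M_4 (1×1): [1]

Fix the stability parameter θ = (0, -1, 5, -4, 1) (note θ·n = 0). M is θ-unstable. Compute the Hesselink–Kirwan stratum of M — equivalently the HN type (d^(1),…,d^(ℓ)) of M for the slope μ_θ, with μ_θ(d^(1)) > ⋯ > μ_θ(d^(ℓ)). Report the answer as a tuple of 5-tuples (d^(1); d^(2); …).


Via rank(M_{q-1}∘⋯∘M_p): M ≅ I[1,1]^2, I[1,2], I[1,5].
μ_θ-semistable layers: μ^(1)=1; μ^(2)=1/2; μ^(3)=0; μ^(4)=-1/2

((0, 0, 0, 0, 1); (0, 0, 1, 1, 0); (2, 0, 0, 0, 0); (2, 2, 0, 0, 0))


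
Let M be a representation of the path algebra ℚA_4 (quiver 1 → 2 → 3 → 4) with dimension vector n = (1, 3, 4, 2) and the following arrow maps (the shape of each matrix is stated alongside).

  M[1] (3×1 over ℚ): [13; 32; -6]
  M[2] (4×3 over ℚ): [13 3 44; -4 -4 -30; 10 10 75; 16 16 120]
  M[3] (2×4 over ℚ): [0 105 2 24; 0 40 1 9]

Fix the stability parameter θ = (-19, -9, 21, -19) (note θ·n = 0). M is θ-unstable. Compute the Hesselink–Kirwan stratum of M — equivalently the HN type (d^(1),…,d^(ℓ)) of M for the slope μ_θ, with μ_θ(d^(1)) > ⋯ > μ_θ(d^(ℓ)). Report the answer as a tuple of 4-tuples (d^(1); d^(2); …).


Via rank(M_{q-1}∘⋯∘M_p): M ≅ I[1,3], I[2,2], I[2,4], I[3,3], I[3,4].
μ_θ-semistable layers: μ^(1)=21; μ^(2)=1; μ^(3)=-9; μ^(4)=-19

((0, 0, 2, 0); (0, 0, 2, 2); (0, 3, 0, 0); (1, 0, 0, 0))


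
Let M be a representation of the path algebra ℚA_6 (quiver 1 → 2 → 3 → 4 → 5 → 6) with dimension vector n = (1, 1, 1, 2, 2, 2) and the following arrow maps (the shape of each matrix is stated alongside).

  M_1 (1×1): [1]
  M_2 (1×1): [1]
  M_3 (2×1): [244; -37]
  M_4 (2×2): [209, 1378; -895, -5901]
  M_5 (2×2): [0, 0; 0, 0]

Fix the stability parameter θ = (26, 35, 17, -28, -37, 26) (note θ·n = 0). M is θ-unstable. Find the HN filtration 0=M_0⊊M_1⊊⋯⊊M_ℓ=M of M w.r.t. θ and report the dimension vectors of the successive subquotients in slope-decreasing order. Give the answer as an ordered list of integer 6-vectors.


Via rank(M_{q-1}∘⋯∘M_p): M ≅ I[1,5], I[4,5], I[6,6]^2.
μ_θ-semistable layers: μ^(1)=26; μ^(2)=13/5; μ^(3)=-65/2

((0, 0, 0, 0, 0, 2); (1, 1, 1, 1, 1, 0); (0, 0, 0, 1, 1, 0))


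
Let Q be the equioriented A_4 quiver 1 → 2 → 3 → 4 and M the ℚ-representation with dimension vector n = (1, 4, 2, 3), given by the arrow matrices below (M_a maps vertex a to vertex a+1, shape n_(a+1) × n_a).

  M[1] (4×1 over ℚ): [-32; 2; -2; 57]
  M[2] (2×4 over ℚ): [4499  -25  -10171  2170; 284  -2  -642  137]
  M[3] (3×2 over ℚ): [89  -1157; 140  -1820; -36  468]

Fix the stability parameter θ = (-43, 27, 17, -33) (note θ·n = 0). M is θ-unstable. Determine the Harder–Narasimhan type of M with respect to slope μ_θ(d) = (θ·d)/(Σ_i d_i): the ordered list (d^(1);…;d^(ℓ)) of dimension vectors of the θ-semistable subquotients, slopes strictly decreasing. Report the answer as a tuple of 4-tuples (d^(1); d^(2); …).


Interval decomposition of M: I[1,4], I[2,2]^2, I[2,3], I[4,4]^2.
HN type (ℓ=5): μ^(1)=27; μ^(2)=22; μ^(3)=11/3; μ^(4)=-33; μ^(5)=-43

((0, 2, 0, 0); (0, 1, 1, 0); (0, 1, 1, 1); (0, 0, 0, 2); (1, 0, 0, 0))


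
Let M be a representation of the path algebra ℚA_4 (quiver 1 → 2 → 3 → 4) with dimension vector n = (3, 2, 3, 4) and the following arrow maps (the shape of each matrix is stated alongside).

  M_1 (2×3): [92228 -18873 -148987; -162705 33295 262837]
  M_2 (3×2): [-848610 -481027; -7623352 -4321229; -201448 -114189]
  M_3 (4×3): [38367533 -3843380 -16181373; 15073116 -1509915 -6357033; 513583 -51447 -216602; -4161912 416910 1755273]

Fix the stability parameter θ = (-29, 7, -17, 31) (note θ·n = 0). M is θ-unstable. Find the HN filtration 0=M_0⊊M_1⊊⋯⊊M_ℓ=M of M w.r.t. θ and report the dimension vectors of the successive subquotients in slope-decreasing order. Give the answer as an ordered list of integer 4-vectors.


Interval decomposition of M: I[1,1], I[1,4]^2, I[3,4], I[4,4].
HN type (ℓ=4): μ^(1)=31; μ^(2)=-5; μ^(3)=-17; μ^(4)=-29

((0, 0, 0, 4); (0, 2, 2, 0); (0, 0, 1, 0); (3, 0, 0, 0))


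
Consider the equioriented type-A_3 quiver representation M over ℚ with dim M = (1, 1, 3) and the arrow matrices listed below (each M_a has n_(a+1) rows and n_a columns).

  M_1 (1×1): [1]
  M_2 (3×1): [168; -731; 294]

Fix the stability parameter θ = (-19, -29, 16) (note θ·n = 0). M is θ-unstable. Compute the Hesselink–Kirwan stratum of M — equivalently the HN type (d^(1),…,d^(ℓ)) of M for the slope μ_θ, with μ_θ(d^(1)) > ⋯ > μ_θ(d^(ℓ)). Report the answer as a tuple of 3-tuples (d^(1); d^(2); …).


Interval decomposition of M: I[1,3], I[3,3]^2.
HN type (ℓ=2): μ^(1)=16; μ^(2)=-24

((0, 0, 3); (1, 1, 0))


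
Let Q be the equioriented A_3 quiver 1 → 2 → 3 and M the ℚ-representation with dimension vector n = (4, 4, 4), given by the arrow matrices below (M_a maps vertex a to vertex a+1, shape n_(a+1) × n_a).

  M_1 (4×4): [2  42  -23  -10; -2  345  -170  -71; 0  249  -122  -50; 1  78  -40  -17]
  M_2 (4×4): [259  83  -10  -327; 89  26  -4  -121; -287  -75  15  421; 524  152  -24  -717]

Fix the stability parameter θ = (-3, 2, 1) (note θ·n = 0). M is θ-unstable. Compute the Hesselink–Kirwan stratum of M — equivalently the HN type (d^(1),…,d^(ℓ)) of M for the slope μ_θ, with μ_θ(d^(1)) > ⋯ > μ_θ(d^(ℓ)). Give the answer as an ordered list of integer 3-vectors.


Via rank(M_{q-1}∘⋯∘M_p): M ≅ I[1,3]^4.
μ_θ-semistable layers: μ^(1)=3/2; μ^(2)=-3

((0, 4, 4); (4, 0, 0))


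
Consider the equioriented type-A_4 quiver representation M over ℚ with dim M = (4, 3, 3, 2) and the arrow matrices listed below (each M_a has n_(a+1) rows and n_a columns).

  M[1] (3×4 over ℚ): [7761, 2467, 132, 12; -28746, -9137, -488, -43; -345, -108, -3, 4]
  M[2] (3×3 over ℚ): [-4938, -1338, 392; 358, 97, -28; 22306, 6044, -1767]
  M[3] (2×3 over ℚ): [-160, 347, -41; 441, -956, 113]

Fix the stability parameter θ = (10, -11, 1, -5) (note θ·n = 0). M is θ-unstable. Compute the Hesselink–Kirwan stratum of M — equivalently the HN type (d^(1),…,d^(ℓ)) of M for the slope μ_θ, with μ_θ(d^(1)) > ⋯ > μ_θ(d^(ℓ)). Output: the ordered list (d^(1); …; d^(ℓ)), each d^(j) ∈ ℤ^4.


Interval decomposition of M: I[1,1], I[1,3], I[1,4]^2.
HN type (ℓ=4): μ^(1)=10; μ^(2)=1; μ^(3)=-1/2; μ^(4)=-5/4

((1, 0, 0, 0); (0, 0, 1, 0); (1, 1, 0, 0); (2, 2, 2, 2))


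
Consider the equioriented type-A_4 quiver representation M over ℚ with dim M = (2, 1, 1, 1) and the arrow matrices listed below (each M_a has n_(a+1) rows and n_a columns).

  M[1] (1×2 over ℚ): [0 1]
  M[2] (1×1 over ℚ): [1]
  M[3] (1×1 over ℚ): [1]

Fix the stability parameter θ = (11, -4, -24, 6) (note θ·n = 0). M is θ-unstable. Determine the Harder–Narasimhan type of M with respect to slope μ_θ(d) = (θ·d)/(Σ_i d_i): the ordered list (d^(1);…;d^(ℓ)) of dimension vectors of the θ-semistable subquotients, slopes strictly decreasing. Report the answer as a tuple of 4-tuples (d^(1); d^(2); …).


Interval decomposition of M: I[1,1], I[1,4].
HN type (ℓ=3): μ^(1)=11; μ^(2)=6; μ^(3)=-17/3

((1, 0, 0, 0); (0, 0, 0, 1); (1, 1, 1, 0))


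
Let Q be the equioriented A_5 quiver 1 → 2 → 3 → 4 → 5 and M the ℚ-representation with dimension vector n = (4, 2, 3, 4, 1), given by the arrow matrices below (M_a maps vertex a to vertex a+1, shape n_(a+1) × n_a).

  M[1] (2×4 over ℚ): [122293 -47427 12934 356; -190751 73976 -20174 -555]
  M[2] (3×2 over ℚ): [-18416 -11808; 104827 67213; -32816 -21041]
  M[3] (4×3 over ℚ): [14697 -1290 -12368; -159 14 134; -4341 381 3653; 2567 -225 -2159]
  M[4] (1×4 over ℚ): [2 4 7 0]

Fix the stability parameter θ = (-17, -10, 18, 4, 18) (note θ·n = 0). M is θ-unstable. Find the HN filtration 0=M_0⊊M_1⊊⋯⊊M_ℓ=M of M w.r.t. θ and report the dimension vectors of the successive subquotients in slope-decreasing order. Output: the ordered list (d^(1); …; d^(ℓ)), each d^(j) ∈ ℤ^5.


Barcode: M ≅ I[1,1]^2, I[1,4], I[1,5], I[3,4], I[4,4]. HN layers by μ_θ (5 steps, strictly decreasing):
  μ^(1)=18; μ^(2)=11; μ^(3)=4; μ^(4)=-10; μ^(5)=-17

((0, 0, 0, 0, 1); (0, 0, 3, 3, 0); (0, 0, 0, 1, 0); (0, 2, 0, 0, 0); (4, 0, 0, 0, 0))


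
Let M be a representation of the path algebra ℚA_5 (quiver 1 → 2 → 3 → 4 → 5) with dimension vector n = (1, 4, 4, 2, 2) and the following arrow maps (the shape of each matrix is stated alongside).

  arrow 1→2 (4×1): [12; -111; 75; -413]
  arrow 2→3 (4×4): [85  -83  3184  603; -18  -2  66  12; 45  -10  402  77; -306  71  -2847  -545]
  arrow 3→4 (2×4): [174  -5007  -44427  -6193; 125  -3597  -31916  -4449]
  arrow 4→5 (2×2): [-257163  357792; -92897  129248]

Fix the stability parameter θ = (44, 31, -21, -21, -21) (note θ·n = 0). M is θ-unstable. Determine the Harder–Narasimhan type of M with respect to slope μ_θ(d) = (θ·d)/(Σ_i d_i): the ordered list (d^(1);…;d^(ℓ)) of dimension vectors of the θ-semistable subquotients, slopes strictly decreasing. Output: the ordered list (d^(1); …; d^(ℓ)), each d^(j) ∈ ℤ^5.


Interval decomposition of M: I[1,4], I[2,2], I[2,3], I[2,5], I[3,3], I[5,5].
HN type (ℓ=5): μ^(1)=31; μ^(2)=33/4; μ^(3)=5; μ^(4)=-8; μ^(5)=-21

((0, 1, 0, 0, 0); (1, 1, 1, 1, 0); (0, 1, 1, 0, 0); (0, 1, 1, 1, 1); (0, 0, 1, 0, 1))


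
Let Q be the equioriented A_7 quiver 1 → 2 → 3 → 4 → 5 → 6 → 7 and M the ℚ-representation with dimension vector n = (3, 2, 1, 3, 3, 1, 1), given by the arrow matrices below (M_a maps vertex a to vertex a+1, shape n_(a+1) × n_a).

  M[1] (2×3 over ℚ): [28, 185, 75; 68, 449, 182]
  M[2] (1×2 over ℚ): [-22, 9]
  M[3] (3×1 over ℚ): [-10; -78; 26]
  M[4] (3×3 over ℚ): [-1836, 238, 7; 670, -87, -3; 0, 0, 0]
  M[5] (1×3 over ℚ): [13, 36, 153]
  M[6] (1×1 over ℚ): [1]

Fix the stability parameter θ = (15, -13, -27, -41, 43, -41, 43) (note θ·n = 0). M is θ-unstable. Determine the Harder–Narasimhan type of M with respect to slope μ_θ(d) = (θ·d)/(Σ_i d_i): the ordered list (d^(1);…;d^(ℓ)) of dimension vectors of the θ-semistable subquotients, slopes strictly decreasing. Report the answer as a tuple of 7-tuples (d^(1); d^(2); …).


Interval decomposition of M: I[1,1], I[1,2], I[1,7], I[4,4], I[4,5], I[5,5].
HN type (ℓ=5): μ^(1)=43; μ^(2)=15; μ^(3)=1; μ^(4)=-33/2; μ^(5)=-41

((0, 0, 0, 0, 2, 0, 1); (1, 0, 0, 0, 0, 0, 0); (1, 1, 0, 0, 1, 1, 0); (1, 1, 1, 1, 0, 0, 0); (0, 0, 0, 2, 0, 0, 0))


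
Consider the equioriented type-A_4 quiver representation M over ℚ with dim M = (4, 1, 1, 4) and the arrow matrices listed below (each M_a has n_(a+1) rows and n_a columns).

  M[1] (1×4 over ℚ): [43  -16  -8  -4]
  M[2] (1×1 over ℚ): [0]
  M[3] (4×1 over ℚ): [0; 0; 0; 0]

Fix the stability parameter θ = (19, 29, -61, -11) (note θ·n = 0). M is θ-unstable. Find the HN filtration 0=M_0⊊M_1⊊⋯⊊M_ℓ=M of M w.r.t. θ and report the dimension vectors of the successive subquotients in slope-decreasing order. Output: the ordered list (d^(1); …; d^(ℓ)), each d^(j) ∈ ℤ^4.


Barcode: M ≅ I[1,1]^3, I[1,2], I[3,3], I[4,4]^4. HN layers by μ_θ (4 steps, strictly decreasing):
  μ^(1)=29; μ^(2)=19; μ^(3)=-11; μ^(4)=-61

((0, 1, 0, 0); (4, 0, 0, 0); (0, 0, 0, 4); (0, 0, 1, 0))


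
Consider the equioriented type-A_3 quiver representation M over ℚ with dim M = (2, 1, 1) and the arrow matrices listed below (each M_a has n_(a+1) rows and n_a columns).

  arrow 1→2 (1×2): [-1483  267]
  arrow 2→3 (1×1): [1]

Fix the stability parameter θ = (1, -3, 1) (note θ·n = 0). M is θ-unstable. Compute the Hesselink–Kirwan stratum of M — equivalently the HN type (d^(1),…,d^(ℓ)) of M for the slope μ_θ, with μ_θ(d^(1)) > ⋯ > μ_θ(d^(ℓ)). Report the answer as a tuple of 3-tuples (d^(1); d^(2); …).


Via rank(M_{q-1}∘⋯∘M_p): M ≅ I[1,1], I[1,3].
μ_θ-semistable layers: μ^(1)=1; μ^(2)=-1

((1, 0, 1); (1, 1, 0))


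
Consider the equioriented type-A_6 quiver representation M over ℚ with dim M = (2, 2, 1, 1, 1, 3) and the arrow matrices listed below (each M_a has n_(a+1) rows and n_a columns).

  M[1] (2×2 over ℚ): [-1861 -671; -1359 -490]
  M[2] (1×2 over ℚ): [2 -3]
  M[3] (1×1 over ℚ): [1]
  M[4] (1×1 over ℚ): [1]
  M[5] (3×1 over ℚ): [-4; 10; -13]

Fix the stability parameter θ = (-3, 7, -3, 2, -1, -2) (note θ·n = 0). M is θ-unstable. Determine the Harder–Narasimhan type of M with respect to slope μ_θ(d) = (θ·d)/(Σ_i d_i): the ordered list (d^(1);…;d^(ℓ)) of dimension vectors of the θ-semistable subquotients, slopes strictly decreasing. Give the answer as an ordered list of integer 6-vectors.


Interval decomposition of M: I[1,2], I[1,6], I[6,6]^2.
HN type (ℓ=4): μ^(1)=7; μ^(2)=3/5; μ^(3)=-2; μ^(4)=-3

((0, 1, 0, 0, 0, 0); (0, 1, 1, 1, 1, 1); (0, 0, 0, 0, 0, 2); (2, 0, 0, 0, 0, 0))


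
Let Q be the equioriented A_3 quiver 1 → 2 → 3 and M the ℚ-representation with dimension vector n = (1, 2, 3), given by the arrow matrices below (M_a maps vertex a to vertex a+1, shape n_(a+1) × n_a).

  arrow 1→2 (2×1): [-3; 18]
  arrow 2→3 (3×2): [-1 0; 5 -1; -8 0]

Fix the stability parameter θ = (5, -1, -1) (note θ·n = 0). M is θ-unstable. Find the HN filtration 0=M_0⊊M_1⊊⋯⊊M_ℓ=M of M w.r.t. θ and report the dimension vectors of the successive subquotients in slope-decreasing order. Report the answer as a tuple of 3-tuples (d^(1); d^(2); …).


Interval decomposition of M: I[1,3], I[2,3], I[3,3].
HN type (ℓ=2): μ^(1)=1; μ^(2)=-1

((1, 1, 1); (0, 1, 2))


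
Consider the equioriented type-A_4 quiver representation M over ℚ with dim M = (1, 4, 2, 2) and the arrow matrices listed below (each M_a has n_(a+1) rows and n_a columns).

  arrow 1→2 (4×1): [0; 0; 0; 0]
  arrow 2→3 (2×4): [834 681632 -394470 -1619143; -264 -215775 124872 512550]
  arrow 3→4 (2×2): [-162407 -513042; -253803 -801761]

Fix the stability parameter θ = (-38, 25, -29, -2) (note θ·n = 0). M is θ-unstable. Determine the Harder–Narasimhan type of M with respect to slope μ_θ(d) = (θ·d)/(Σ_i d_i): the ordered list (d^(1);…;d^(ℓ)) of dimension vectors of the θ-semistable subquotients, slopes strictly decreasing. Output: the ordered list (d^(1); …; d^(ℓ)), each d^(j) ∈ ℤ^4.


Interval decomposition of M: I[1,1], I[2,2]^2, I[2,4]^2.
HN type (ℓ=3): μ^(1)=25; μ^(2)=-2; μ^(3)=-38

((0, 2, 0, 0); (0, 2, 2, 2); (1, 0, 0, 0))


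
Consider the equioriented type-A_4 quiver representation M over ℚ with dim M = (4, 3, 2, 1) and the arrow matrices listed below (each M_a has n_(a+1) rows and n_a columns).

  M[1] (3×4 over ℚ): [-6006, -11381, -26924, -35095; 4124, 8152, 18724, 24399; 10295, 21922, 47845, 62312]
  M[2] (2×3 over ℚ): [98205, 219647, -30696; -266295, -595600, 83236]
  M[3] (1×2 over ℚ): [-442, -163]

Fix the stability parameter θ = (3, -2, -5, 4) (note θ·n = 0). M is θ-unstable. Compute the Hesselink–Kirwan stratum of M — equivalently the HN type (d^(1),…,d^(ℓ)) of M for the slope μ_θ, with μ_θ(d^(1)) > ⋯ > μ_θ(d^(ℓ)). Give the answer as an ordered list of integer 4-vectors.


Interval decomposition of M: I[1,1], I[1,2], I[1,3], I[1,4].
HN type (ℓ=4): μ^(1)=4; μ^(2)=3; μ^(3)=1/2; μ^(4)=-4/3

((0, 0, 0, 1); (1, 0, 0, 0); (1, 1, 0, 0); (2, 2, 2, 0))
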